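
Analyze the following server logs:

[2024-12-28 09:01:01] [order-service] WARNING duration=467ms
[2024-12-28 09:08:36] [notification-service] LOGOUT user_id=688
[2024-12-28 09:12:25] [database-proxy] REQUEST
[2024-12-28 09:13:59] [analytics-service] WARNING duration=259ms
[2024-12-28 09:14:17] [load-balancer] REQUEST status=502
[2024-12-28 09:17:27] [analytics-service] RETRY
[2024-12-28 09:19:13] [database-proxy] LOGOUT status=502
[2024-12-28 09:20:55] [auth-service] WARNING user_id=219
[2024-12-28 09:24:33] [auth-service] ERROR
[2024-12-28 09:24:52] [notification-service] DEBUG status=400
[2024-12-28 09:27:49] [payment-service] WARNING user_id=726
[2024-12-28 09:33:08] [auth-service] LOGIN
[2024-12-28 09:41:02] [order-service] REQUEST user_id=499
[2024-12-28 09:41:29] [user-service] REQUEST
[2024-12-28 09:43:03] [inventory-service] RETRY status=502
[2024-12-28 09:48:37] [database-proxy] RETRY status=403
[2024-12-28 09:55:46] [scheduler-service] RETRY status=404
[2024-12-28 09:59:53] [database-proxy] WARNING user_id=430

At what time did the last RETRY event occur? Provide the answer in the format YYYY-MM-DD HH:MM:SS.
2024-12-28 09:55:46

To find the last event:

1. Filter for all RETRY events
2. Sort by timestamp
3. Select the last one
4. Timestamp: 2024-12-28 09:55:46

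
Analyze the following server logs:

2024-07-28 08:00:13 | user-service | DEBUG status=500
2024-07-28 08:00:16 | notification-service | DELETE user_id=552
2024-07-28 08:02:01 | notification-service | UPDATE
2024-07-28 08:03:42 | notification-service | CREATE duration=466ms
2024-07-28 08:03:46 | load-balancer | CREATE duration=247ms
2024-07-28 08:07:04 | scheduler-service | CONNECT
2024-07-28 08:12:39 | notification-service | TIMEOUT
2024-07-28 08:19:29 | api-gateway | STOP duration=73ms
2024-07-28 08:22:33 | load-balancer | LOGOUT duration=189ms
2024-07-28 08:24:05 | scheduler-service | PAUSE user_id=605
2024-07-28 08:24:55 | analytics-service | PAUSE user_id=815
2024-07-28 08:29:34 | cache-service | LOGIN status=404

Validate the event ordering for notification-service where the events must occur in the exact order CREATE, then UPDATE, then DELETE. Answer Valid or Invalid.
Invalid

To validate ordering:

1. Required order: CREATE → UPDATE → DELETE
2. Rule: the events must occur in the exact order CREATE, then UPDATE, then DELETE
3. Check actual order of events for notification-service
4. Result: Invalid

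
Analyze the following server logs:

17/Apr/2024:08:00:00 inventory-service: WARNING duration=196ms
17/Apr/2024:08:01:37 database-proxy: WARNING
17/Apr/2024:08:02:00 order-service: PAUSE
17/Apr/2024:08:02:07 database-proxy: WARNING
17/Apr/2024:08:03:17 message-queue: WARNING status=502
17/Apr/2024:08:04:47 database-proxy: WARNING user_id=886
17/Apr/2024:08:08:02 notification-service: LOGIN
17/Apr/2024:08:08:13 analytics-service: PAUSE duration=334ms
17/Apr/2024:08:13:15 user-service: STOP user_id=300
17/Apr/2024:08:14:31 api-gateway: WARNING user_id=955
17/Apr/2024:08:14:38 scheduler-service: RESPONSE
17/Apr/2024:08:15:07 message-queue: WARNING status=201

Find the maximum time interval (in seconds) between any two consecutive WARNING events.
584

To find the longest gap:

1. Extract all WARNING events in chronological order
2. Calculate time differences between consecutive events
3. Find the maximum difference
4. Longest gap: 584 seconds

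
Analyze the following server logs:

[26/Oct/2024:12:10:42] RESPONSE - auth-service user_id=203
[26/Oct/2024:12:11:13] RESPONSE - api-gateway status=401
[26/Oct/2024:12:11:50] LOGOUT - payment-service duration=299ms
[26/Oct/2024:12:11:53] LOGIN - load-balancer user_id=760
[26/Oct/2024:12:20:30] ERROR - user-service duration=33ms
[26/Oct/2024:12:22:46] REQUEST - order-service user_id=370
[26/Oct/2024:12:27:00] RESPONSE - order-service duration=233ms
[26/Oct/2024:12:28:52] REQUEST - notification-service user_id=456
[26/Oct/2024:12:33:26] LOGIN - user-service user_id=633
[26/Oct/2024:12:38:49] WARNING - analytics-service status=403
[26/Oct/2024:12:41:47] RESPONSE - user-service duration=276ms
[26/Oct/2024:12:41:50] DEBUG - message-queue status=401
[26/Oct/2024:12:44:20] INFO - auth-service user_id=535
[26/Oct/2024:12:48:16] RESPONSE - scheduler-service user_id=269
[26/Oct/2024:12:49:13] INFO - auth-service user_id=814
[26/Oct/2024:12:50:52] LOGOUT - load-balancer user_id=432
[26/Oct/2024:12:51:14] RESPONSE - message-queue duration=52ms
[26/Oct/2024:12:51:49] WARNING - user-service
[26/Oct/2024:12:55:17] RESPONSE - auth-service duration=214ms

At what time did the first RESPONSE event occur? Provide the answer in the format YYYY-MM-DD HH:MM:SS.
2024-10-26 12:10:42

To find the first event:

1. Filter for all RESPONSE events
2. Sort by timestamp
3. Select the first one
4. Timestamp: 2024-10-26 12:10:42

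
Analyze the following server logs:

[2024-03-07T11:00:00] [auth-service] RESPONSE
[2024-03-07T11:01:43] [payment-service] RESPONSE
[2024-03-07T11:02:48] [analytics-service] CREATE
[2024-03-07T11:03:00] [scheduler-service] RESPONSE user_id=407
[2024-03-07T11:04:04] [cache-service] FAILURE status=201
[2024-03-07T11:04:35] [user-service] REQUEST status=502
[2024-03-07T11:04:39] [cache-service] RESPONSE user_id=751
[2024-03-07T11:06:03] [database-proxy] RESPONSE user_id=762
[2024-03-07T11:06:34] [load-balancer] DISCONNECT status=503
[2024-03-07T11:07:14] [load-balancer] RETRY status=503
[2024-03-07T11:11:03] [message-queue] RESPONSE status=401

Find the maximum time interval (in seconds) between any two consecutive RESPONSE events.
300

To find the longest gap:

1. Extract all RESPONSE events in chronological order
2. Calculate time differences between consecutive events
3. Find the maximum difference
4. Longest gap: 300 seconds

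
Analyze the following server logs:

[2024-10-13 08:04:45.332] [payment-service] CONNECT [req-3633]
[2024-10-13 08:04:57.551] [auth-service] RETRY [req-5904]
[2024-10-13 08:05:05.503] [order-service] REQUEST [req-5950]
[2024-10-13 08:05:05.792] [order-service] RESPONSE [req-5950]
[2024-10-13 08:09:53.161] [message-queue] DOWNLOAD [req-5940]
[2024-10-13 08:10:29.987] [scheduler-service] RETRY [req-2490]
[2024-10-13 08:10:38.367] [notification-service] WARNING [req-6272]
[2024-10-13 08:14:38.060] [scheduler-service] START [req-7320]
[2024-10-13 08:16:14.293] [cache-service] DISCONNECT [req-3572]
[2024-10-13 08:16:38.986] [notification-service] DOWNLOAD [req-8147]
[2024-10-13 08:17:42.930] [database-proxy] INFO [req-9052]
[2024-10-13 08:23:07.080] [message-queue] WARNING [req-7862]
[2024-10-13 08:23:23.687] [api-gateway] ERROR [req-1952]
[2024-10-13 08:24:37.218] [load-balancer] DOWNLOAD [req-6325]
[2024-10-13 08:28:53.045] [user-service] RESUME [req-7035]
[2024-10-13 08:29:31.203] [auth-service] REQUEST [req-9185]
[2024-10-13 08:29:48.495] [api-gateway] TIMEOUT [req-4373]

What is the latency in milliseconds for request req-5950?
289

To calculate latency:

1. Find REQUEST with id req-5950: 2024-10-13 08:05:05.503
2. Find RESPONSE with id req-5950: 2024-10-13 08:05:05.792
3. Latency: 2024-10-13 08:05:05.792 - 2024-10-13 08:05:05.503 = 289ms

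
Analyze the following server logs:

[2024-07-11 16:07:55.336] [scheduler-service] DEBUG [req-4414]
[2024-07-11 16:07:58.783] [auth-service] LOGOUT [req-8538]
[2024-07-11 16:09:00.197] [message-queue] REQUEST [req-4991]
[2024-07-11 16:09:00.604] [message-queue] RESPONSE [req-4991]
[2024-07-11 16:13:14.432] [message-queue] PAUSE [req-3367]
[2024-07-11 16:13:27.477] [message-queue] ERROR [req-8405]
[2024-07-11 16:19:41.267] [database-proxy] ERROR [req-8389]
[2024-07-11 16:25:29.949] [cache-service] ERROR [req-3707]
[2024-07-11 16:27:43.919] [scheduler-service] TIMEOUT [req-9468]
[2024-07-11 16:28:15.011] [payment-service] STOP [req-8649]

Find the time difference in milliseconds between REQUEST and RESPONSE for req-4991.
407

To calculate latency:

1. Find REQUEST with id req-4991: 2024-07-11 16:09:00.197
2. Find RESPONSE with id req-4991: 2024-07-11 16:09:00.604
3. Latency: 2024-07-11 16:09:00.604 - 2024-07-11 16:09:00.197 = 407ms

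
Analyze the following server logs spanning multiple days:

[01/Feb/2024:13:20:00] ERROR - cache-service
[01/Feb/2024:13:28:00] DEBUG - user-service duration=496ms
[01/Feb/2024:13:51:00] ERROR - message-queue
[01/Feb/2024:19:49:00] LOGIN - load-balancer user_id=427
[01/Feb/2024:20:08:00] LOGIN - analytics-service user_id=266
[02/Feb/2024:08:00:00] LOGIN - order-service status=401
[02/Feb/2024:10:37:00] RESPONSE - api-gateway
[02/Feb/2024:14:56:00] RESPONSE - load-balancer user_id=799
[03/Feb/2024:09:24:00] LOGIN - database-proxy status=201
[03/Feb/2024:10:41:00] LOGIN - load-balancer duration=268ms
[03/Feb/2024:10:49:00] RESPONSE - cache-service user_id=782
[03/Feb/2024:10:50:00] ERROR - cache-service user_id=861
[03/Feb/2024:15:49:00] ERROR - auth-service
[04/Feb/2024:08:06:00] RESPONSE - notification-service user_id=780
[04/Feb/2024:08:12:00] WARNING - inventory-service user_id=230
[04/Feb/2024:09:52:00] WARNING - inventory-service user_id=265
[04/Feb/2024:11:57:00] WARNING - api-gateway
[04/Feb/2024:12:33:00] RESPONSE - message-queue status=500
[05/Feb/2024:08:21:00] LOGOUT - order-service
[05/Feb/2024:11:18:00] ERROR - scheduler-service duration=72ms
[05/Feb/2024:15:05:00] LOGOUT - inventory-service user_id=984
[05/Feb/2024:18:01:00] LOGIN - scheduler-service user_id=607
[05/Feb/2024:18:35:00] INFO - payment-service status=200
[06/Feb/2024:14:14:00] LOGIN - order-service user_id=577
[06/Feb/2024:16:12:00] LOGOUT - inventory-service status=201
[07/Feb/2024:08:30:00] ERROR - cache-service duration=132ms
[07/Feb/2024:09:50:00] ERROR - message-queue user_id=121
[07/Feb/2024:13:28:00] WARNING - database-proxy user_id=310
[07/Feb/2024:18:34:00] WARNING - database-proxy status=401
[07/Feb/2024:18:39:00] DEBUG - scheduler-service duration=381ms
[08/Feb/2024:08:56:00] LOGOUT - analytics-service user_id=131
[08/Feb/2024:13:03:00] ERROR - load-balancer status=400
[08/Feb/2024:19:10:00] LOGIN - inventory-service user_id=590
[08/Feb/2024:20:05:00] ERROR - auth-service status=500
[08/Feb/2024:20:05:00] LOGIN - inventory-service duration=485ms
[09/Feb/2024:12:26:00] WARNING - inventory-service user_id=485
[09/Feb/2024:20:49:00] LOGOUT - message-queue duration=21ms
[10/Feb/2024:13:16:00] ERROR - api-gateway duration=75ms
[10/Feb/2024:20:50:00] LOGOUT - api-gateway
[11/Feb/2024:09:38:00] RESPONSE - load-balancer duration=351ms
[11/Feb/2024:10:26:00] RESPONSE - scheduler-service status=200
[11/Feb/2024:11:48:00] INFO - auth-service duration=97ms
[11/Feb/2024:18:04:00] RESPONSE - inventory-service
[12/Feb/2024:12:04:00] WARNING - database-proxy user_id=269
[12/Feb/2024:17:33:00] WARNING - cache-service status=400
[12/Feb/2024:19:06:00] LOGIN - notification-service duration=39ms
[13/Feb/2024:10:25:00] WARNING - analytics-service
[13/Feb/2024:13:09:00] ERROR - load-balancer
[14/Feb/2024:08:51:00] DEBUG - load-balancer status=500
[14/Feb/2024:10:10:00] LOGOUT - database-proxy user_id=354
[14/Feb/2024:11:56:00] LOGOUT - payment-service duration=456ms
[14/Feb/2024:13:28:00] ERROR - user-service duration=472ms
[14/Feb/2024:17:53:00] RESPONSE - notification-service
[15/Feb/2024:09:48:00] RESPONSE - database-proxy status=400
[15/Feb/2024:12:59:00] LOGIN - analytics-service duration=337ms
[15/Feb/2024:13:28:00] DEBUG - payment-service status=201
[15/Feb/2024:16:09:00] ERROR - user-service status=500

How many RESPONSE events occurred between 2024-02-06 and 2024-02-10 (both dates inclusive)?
0

To filter by date range:

1. Date range: 2024-02-06 through 2024-02-10, both dates inclusive
2. Filter for RESPONSE events whose date falls in this range
3. Count matching events: 0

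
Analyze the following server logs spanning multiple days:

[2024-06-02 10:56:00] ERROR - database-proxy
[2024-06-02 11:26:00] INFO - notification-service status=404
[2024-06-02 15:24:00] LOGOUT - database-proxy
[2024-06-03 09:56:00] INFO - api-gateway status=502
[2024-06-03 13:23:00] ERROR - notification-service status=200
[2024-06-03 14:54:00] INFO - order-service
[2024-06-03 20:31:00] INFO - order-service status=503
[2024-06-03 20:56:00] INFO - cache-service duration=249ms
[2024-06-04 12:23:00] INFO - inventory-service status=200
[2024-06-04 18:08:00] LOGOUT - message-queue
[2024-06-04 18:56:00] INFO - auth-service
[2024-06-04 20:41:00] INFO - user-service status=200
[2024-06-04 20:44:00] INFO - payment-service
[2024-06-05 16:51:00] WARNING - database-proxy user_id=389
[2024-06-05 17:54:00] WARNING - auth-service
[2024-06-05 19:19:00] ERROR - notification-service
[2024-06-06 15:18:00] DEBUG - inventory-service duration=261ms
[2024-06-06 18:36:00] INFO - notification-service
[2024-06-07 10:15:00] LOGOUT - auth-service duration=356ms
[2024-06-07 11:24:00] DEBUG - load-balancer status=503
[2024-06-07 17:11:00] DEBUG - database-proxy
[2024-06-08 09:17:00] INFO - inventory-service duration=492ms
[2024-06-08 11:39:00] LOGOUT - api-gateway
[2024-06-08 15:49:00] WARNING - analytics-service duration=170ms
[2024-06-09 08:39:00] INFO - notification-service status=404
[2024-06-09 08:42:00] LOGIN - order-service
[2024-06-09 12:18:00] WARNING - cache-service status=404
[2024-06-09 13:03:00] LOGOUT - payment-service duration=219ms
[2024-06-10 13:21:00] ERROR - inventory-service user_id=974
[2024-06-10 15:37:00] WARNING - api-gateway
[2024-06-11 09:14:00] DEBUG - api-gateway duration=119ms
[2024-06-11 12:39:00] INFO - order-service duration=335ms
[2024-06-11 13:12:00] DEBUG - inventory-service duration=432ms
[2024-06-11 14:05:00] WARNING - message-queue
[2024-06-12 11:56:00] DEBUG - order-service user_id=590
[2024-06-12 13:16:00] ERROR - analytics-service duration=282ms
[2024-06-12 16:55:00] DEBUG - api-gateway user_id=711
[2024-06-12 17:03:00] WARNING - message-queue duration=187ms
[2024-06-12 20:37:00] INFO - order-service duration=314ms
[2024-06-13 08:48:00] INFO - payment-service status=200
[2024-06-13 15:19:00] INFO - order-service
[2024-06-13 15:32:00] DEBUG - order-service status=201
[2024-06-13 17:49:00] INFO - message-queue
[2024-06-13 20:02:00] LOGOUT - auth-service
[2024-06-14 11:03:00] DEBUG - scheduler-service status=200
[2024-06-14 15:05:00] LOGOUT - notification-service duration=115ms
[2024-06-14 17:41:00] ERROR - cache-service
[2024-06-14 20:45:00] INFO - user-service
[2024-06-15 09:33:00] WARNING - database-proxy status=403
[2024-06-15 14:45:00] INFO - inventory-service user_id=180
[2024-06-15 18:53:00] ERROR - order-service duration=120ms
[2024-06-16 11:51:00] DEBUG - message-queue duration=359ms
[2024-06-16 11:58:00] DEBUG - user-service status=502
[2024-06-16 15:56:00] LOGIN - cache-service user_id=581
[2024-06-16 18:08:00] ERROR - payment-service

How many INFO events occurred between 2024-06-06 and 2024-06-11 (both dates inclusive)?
4

To filter by date range:

1. Date range: 2024-06-06 through 2024-06-11, both dates inclusive
2. Filter for INFO events whose date falls in this range
3. Count matching events: 4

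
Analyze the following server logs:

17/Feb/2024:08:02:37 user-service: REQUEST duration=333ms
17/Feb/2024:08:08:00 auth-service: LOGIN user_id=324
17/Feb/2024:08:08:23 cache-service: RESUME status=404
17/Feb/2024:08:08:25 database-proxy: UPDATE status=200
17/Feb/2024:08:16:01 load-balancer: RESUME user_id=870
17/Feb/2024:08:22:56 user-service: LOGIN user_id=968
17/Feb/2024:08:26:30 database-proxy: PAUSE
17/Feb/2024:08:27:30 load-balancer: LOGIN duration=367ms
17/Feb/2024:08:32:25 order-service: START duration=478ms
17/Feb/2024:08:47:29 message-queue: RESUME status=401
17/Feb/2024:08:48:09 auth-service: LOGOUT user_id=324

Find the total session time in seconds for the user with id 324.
2409

To calculate session duration:

1. Find LOGIN event for user_id=324: 17/Feb/2024:08:08:00
2. Find LOGOUT event for user_id=324: 17/Feb/2024:08:48:09
3. Session duration: 17/Feb/2024:08:48:09 - 17/Feb/2024:08:08:00 = 2409 seconds (40 minutes)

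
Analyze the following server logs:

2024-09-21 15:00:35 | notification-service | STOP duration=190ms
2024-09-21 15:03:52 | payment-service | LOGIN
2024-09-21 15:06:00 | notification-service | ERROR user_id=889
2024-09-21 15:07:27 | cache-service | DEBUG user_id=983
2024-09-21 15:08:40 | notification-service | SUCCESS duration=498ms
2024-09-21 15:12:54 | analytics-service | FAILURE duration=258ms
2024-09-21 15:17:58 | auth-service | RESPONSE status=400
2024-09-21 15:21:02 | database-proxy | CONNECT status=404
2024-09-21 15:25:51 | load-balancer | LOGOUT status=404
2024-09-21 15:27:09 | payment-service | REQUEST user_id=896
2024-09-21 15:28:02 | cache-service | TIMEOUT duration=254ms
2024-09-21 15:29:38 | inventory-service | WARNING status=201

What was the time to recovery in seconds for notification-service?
160

To calculate recovery time:

1. Find ERROR event for notification-service: 2024-09-21 15:06:00
2. Find next SUCCESS event for notification-service: 2024-09-21 15:08:40
3. Recovery time: 2024-09-21 15:08:40 - 2024-09-21 15:06:00 = 160 seconds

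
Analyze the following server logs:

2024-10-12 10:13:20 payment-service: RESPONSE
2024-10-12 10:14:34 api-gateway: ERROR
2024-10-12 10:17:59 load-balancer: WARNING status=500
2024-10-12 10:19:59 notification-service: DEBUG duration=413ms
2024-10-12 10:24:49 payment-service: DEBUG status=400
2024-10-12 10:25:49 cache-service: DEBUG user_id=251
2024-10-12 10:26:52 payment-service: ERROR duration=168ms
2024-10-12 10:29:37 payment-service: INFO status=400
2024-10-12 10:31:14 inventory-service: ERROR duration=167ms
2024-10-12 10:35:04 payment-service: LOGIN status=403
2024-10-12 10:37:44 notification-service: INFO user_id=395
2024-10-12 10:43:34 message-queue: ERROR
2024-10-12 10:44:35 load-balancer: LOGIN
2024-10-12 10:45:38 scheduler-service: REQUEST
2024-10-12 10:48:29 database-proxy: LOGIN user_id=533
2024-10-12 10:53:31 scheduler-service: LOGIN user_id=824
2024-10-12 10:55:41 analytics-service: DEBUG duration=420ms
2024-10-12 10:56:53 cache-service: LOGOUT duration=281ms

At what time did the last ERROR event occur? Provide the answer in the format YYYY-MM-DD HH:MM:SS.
2024-10-12 10:43:34

To find the last event:

1. Filter for all ERROR events
2. Sort by timestamp
3. Select the last one
4. Timestamp: 2024-10-12 10:43:34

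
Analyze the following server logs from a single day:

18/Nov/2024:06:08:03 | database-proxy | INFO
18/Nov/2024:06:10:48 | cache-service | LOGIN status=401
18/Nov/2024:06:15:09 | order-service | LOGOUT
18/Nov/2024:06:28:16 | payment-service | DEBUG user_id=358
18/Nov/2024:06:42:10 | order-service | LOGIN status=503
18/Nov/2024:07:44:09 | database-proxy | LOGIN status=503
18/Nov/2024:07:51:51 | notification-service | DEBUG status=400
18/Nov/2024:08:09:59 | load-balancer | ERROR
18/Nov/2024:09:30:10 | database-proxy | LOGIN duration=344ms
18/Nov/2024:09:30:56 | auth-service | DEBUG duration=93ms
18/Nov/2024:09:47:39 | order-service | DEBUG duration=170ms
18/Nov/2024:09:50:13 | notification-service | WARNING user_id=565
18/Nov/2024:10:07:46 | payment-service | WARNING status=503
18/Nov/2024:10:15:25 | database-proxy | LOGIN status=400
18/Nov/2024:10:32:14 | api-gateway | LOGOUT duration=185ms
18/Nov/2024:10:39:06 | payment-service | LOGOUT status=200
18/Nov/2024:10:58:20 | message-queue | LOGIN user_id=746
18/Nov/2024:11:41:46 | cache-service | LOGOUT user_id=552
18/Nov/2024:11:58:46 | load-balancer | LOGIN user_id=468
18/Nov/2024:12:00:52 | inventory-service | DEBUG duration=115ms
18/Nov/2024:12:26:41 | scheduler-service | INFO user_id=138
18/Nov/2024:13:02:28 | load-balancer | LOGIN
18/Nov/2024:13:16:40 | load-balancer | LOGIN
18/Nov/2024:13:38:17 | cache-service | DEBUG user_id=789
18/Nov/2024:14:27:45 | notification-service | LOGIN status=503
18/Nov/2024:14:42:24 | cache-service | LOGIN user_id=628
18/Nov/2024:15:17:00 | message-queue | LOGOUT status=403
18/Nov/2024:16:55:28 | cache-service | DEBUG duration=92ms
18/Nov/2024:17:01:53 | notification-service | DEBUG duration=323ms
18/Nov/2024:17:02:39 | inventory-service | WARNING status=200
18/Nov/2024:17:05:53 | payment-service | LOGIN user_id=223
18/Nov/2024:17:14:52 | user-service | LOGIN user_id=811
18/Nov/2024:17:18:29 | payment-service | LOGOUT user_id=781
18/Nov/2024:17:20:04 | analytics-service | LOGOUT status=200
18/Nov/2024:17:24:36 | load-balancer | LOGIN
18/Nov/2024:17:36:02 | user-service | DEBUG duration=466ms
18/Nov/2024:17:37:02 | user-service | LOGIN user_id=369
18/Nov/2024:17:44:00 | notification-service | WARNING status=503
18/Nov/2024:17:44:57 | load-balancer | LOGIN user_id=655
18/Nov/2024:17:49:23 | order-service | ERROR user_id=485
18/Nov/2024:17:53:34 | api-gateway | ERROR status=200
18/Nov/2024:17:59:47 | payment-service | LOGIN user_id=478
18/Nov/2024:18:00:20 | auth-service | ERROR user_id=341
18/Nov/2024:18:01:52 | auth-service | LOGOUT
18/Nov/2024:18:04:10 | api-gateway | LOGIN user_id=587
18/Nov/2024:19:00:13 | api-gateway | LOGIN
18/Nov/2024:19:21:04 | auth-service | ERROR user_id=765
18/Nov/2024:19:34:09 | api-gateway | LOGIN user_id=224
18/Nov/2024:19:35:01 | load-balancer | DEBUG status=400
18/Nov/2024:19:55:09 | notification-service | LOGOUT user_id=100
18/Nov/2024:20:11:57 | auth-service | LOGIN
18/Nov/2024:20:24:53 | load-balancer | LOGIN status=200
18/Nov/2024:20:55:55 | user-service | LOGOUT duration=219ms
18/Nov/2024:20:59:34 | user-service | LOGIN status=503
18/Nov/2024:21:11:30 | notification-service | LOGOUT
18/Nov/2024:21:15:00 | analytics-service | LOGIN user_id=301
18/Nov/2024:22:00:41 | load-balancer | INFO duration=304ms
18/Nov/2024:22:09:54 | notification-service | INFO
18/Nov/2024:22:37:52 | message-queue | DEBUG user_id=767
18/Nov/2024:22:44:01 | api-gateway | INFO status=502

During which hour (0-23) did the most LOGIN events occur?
17

To find the peak hour:

1. Group all LOGIN events by hour
2. Count events in each hour
3. Find hour with maximum count
4. Peak hour: 17 (with 6 events)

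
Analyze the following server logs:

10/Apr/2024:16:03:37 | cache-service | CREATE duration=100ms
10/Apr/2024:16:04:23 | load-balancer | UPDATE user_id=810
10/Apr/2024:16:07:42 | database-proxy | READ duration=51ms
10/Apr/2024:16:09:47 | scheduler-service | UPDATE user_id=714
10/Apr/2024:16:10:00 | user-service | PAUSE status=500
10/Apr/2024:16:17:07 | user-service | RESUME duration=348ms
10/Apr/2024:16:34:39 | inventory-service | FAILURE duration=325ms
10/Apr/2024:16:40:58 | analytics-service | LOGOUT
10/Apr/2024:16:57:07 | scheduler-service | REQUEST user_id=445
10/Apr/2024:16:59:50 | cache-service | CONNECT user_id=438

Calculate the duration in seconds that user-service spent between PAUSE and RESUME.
427

To calculate state duration:

1. Find PAUSE event for user-service: 10/Apr/2024:16:10:00
2. Find RESUME event for user-service: 10/Apr/2024:16:17:07
3. Calculate duration: 10/Apr/2024:16:17:07 - 10/Apr/2024:16:10:00 = 427 seconds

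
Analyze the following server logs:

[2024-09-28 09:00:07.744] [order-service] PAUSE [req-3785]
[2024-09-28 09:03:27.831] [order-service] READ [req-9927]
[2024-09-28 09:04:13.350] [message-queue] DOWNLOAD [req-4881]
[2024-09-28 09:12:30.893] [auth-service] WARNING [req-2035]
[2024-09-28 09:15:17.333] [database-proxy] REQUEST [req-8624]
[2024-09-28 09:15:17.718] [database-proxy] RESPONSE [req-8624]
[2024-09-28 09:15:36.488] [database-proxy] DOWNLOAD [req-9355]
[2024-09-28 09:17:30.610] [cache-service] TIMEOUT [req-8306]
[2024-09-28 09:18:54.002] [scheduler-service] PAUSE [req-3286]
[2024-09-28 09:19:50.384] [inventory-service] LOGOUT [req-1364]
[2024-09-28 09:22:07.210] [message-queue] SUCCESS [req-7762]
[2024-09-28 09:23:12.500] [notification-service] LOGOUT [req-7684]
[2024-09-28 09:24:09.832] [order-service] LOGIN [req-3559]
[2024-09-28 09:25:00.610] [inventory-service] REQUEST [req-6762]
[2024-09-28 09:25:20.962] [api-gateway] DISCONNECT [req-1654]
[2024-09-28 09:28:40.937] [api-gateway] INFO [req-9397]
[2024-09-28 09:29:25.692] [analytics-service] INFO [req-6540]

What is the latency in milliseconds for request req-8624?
385

To calculate latency:

1. Find REQUEST with id req-8624: 2024-09-28 09:15:17.333
2. Find RESPONSE with id req-8624: 2024-09-28 09:15:17.718
3. Latency: 2024-09-28 09:15:17.718 - 2024-09-28 09:15:17.333 = 385ms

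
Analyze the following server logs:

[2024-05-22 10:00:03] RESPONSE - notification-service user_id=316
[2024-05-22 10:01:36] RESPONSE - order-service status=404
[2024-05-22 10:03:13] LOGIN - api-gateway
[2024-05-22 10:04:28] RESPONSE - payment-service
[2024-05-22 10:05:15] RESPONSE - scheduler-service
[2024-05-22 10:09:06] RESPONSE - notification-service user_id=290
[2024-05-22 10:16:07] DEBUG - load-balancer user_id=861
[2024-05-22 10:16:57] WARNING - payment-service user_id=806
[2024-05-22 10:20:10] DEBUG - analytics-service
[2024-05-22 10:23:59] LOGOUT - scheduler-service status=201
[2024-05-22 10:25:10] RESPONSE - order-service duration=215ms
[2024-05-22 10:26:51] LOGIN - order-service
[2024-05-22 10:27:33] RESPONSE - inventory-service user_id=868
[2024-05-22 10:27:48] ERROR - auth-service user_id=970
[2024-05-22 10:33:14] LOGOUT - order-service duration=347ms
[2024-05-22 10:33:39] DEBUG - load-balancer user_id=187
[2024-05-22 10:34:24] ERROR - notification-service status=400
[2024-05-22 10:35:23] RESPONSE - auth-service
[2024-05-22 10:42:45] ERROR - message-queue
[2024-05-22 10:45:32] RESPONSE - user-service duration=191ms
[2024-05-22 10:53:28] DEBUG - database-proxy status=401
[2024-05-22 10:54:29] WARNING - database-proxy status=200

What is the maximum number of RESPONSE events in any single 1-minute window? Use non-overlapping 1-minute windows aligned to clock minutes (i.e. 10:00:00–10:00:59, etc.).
1

To find the burst window:

1. Divide the log period into non-overlapping 1-minute windows starting at 10:00
2. Count RESPONSE events in each window
3. Find the window with maximum count
4. Maximum events in a window: 1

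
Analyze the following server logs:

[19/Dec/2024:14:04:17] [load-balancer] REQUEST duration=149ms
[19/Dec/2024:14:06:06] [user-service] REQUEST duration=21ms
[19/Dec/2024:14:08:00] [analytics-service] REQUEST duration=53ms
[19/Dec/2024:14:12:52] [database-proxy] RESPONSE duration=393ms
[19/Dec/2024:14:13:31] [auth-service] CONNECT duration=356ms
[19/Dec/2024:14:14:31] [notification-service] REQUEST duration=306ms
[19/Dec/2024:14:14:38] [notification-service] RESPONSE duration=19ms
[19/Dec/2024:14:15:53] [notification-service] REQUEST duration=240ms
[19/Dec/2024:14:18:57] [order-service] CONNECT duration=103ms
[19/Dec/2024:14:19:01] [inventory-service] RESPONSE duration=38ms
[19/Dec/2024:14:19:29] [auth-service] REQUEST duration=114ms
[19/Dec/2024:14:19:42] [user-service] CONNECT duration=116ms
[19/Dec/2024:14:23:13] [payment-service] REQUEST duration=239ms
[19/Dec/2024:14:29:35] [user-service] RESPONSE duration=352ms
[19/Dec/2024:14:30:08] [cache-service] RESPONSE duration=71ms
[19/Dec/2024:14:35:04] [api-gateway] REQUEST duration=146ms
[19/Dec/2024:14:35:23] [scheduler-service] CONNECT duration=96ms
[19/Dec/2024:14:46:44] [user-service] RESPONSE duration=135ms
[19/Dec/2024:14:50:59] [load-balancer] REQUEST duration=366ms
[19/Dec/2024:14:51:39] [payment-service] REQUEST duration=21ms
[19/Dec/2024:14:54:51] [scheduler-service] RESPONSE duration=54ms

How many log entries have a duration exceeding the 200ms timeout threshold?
7

To count timeouts:

1. Threshold: 200ms
2. Extract duration from each log entry
3. Count entries where duration > 200
4. Timeout count: 7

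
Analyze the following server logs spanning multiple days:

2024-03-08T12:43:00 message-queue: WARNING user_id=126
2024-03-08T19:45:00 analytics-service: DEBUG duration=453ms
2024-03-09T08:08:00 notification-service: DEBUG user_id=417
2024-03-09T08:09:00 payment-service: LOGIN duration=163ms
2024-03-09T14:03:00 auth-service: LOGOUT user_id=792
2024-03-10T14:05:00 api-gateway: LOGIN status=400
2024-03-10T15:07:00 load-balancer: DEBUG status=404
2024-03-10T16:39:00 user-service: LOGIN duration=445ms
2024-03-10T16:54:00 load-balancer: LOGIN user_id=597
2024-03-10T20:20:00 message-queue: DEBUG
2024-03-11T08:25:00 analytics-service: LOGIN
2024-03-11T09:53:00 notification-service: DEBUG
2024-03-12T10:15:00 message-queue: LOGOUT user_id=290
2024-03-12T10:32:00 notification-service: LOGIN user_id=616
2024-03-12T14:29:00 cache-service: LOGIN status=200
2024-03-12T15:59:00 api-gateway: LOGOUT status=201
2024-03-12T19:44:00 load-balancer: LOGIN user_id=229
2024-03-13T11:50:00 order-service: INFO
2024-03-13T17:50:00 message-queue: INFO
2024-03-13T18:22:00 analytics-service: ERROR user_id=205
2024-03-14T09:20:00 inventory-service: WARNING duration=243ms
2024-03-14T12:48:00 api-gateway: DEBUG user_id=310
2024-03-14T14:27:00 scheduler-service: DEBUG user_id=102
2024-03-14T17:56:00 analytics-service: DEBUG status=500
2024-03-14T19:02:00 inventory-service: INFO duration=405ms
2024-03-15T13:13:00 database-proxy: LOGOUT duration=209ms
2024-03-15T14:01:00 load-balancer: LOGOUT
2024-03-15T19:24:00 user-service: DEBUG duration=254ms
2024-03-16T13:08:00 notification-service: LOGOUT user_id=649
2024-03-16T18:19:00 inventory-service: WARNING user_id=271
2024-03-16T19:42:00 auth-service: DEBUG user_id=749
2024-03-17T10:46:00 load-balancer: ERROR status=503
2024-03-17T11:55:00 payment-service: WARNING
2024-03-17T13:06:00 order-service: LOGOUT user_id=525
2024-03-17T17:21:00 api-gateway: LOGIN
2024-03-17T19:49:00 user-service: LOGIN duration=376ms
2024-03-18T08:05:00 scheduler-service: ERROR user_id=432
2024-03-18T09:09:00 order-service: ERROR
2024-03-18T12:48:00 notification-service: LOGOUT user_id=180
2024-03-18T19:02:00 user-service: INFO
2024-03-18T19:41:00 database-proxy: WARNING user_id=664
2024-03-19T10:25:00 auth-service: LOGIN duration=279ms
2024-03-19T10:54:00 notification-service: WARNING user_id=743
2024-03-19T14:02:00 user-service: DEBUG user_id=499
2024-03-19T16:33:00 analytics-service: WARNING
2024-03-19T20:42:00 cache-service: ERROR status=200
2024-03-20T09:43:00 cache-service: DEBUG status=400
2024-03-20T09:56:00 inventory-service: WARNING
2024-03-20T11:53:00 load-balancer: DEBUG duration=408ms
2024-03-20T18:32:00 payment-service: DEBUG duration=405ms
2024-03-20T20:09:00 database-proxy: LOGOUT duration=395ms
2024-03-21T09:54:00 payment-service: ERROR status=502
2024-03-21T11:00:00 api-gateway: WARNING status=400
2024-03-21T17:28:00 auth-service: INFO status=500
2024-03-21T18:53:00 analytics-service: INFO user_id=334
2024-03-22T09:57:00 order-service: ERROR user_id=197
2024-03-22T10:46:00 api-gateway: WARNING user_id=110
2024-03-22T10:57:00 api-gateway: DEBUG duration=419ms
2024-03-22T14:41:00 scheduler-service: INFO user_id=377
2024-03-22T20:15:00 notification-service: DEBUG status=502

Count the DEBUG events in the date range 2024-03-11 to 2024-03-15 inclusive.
5

To filter by date range:

1. Date range: 2024-03-11 through 2024-03-15, both dates inclusive
2. Filter for DEBUG events whose date falls in this range
3. Count matching events: 5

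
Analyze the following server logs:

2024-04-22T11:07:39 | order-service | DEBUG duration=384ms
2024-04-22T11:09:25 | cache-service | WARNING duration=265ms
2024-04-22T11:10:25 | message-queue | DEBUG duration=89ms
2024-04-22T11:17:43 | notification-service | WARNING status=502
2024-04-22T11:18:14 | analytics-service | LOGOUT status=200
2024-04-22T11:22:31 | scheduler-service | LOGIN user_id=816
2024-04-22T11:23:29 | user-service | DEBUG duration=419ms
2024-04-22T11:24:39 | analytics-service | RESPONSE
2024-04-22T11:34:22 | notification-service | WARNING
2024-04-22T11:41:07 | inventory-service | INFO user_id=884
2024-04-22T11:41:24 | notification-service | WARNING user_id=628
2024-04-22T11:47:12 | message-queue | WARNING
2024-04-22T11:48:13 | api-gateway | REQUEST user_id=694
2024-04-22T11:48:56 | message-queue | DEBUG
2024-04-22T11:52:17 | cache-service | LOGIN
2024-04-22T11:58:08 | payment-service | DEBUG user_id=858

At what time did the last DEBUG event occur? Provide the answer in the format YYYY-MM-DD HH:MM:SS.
2024-04-22 11:58:08

To find the last event:

1. Filter for all DEBUG events
2. Sort by timestamp
3. Select the last one
4. Timestamp: 2024-04-22 11:58:08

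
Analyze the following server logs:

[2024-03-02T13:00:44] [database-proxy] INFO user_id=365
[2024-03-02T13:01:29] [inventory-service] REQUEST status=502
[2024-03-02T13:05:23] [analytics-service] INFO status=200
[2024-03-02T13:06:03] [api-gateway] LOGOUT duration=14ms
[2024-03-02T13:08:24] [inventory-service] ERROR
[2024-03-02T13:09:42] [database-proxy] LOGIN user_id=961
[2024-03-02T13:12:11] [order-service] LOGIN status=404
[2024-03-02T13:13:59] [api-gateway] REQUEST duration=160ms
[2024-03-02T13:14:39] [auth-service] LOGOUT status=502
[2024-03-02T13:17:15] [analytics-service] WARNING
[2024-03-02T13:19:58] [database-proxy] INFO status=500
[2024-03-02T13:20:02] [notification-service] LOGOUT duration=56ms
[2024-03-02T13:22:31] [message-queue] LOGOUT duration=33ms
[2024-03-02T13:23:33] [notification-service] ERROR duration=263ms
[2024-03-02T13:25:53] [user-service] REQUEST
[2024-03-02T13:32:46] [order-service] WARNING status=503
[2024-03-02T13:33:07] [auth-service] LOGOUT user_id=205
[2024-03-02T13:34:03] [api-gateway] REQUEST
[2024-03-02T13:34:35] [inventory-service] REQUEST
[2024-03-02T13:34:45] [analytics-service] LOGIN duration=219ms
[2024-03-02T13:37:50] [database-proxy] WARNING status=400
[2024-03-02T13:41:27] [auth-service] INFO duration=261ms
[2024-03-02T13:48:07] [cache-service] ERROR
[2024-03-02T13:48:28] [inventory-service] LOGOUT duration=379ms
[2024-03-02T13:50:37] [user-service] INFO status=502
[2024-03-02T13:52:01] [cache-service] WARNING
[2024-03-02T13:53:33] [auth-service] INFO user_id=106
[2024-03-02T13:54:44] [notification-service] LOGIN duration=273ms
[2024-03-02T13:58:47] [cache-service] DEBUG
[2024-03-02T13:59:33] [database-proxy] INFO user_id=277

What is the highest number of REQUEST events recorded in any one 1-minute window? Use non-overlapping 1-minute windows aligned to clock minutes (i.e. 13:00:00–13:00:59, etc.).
2

To find the burst window:

1. Divide the log period into non-overlapping 1-minute windows starting at 13:00
2. Count REQUEST events in each window
3. Find the window with maximum count
4. Maximum events in a window: 2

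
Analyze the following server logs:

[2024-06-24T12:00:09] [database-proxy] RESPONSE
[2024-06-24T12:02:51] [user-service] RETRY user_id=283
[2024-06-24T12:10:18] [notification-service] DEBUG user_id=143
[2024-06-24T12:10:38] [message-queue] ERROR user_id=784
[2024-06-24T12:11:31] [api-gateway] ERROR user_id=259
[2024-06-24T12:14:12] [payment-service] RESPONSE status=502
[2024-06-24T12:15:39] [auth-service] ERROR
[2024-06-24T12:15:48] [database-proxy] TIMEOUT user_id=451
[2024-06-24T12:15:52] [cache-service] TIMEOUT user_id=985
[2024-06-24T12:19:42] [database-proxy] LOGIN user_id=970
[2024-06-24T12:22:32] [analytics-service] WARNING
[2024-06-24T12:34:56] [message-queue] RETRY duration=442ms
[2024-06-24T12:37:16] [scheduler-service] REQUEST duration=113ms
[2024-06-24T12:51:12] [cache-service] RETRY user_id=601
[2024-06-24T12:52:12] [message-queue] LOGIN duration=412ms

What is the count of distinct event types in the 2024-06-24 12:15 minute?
2

To count unique event types:

1. Filter events in the minute starting at 2024-06-24 12:15
2. Extract event types from matching entries
3. Count unique types: 2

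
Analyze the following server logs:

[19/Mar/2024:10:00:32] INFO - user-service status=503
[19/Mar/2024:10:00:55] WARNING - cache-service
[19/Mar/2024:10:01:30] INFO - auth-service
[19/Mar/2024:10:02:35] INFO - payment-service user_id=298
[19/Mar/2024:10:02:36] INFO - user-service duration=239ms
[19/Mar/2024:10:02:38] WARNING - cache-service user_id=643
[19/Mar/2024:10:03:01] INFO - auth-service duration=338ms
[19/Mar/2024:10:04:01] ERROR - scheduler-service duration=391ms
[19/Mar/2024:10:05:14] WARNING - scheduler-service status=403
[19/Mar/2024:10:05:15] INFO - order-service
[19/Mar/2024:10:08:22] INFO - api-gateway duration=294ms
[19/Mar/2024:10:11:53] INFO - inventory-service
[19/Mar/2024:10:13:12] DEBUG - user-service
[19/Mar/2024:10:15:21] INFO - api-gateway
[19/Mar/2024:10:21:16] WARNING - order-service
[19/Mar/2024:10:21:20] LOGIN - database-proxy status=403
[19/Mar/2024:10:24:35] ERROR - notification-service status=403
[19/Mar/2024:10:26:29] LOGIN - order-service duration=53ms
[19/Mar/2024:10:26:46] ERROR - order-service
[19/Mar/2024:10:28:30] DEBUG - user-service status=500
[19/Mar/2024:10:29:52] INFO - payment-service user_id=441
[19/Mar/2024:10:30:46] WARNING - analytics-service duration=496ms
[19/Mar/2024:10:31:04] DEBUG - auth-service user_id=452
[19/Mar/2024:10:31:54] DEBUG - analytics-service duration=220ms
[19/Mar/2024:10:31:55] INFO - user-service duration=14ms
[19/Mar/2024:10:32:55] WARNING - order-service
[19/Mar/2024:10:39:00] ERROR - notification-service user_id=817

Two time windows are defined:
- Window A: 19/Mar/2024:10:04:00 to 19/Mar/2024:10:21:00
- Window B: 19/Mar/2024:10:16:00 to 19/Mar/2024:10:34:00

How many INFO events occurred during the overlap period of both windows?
0

To find overlap events:

1. Window A: 19/Mar/2024:10:04:00 to 19/Mar/2024:10:21:00
2. Window B: 19/Mar/2024:10:16:00 to 19/Mar/2024:10:34:00
3. Overlap period: 19/Mar/2024:10:16:00 to 19/Mar/2024:10:21:00
4. Count INFO events in overlap: 0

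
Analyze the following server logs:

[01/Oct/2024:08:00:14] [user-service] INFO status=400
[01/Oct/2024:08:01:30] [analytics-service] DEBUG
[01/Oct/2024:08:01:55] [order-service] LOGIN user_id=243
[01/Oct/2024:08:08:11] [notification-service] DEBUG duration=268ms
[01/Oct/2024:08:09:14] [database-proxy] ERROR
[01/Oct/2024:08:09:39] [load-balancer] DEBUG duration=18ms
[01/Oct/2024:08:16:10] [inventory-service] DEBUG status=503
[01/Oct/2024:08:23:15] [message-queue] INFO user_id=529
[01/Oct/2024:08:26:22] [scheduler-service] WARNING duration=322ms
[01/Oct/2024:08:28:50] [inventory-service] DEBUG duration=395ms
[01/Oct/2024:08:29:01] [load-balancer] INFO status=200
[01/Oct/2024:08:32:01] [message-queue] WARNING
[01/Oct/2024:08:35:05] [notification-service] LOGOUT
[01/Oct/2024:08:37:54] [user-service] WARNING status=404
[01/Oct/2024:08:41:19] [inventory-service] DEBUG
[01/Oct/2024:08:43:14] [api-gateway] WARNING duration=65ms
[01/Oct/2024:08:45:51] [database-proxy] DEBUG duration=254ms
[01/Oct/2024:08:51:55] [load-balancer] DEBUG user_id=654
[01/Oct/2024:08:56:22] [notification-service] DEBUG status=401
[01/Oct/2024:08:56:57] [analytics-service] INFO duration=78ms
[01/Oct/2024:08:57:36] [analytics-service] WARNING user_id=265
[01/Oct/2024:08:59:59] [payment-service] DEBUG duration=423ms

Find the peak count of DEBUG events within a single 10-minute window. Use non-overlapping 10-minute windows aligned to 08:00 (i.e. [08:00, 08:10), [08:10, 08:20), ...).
3

To find the burst window:

1. Divide the log period into non-overlapping 10-minute windows starting at 08:00
2. Count DEBUG events in each window
3. Find the window with maximum count
4. Maximum events in a window: 3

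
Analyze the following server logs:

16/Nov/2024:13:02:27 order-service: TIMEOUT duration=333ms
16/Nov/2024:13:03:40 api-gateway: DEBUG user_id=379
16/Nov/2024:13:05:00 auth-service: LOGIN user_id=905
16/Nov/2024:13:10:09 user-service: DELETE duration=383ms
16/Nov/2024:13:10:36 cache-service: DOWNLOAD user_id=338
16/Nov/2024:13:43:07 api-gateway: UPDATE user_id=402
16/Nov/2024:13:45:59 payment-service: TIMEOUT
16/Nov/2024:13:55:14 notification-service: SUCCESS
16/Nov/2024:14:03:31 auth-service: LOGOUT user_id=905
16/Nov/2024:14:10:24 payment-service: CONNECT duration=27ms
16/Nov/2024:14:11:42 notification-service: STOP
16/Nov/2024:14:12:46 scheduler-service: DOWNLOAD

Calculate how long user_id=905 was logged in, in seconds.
3511

To calculate session duration:

1. Find LOGIN event for user_id=905: 16/Nov/2024:13:05:00
2. Find LOGOUT event for user_id=905: 16/Nov/2024:14:03:31
3. Session duration: 16/Nov/2024:14:03:31 - 16/Nov/2024:13:05:00 = 3511 seconds (58 minutes)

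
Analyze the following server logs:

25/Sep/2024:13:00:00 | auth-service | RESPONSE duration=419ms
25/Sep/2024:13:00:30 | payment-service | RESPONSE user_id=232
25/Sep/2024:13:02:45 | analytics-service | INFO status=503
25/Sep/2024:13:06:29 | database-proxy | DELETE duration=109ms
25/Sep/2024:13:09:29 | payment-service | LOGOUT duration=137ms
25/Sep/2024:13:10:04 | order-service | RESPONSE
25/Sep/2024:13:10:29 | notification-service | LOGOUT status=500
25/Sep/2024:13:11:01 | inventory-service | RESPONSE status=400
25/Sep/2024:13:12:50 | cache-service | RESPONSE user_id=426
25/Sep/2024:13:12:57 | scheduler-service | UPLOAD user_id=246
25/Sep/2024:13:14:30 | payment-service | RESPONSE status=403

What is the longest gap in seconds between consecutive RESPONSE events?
574

To find the longest gap:

1. Extract all RESPONSE events in chronological order
2. Calculate time differences between consecutive events
3. Find the maximum difference
4. Longest gap: 574 seconds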